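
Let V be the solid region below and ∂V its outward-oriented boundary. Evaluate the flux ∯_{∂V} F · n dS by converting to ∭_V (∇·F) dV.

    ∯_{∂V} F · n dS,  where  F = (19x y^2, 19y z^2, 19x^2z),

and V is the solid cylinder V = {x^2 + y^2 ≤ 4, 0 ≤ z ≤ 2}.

By the divergence theorem,

    ∯_{∂V} F · n dS = ∭_V (∇ · F) dV.

Compute the divergence:
    ∇ · F = ∂F_x/∂x + ∂F_y/∂y + ∂F_z/∂z = 19y^2 + 19z^2 + 19x^2 = 19x^2 + 19y^2 + 19z^2.

In cylindrical coordinates, x = r cos(θ), y = r sin(θ), z = z, dV = r dr dθ dz, with 0 ≤ r ≤ 2, 0 ≤ θ ≤ 2π, 0 ≤ z ≤ 2.

The integrand, after substitution and multiplying by the volume element, becomes (19r^2 + 19z^2) · r, so

    ∭_V (∇·F) dV = ∫_0^{2π} ∫_0^{2} ∫_0^{2} (19r^2 + 19z^2) · r dz dr dθ.

Inner (z from 0 to 2): 38r (r^2 + 4/3).
Middle (r from 0 to 2): 760/3.
Outer (θ from 0 to 2π): 1520π/3.

Therefore ∯_{∂V} F · n dS = 1520π/3.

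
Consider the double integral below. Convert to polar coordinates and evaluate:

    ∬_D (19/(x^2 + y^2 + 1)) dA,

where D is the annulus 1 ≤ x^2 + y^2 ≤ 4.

The region D is 1 ≤ r ≤ 2, 0 ≤ θ ≤ 2π in polar coordinates, where x = r cos(θ), y = r sin(θ), and dA = r dr dθ.

Under the substitution, the integrand becomes 19/(r^2 + 1), so

    ∬_D (19/(x^2 + y^2 + 1)) dA = ∫_{0}^{2π} ∫_{1}^{2} (19/(r^2 + 1)) · r dr dθ.

Inner integral (in r): ∫_{1}^{2} (19/(r^2 + 1)) · r dr = log(1953125sqrt(10)/1024).

Outer integral (in θ): ∫_{0}^{2π} (log(1953125sqrt(10)/1024)) dθ = log((1953125sqrt(10)/1024)^(2π)).

Therefore ∬_D (19/(x^2 + y^2 + 1)) dA = log((1953125sqrt(10)/1024)^(2π)).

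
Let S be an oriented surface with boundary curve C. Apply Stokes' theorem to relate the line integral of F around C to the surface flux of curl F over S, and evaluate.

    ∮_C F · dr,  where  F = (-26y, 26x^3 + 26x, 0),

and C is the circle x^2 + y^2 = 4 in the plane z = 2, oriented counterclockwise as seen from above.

Let S be the flat disk x^2 + y^2 ≤ 4 in the plane z = 2, with upward unit normal n̂ = ẑ. By Stokes' theorem,

    ∮_C F · dr = ∬_S (∇ × F) · n̂ dS = ∬_D (curl F)_z dA,

where D is the disk x^2 + y^2 ≤ 4.

Compute the curl of F = (-26y, 26x^3 + 26x, 0):
    (∇ × F)_x = ∂F_z/∂y - ∂F_y/∂z = 0,
    (∇ × F)_y = ∂F_x/∂z - ∂F_z/∂x = 0,
    (∇ × F)_z = ∂F_y/∂x - ∂F_x/∂y = 78x^2 + 52.

On z = 2, (curl F)_z = 78x^2 + 52.

Convert to polar (x = r cos θ, y = r sin θ, dA = r dr dθ); the integrand becomes 78r^2cos(θ)^2 + 52, so

    ∬_D (curl F)_z dA = ∫_0^{2π} ∫_0^{2} (78r^2cos(θ)^2 + 52) · r dr dθ.

Inner (r from 0 to 2): 312cos(θ)^2 + 104.
Outer (θ from 0 to 2π): 520π.

Therefore ∮_C F · dr = 520π.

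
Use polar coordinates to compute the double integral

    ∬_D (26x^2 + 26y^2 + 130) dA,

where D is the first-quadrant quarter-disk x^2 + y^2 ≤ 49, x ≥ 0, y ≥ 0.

The region D is 0 ≤ r ≤ 7, 0 ≤ θ ≤ π/2 in polar coordinates, where x = r cos(θ), y = r sin(θ), and dA = r dr dθ.

Under the substitution, the integrand becomes 26r^2 + 130, so

    ∬_D (26x^2 + 26y^2 + 130) dA = ∫_{0}^{π/2} ∫_{0}^{7} (26r^2 + 130) · r dr dθ.

Inner integral (in r): ∫_{0}^{7} (26r^2 + 130) · r dr = 37583/2.

Outer integral (in θ): ∫_{0}^{π/2} (37583/2) dθ = 37583π/4.

Therefore ∬_D (26x^2 + 26y^2 + 130) dA = 37583π/4.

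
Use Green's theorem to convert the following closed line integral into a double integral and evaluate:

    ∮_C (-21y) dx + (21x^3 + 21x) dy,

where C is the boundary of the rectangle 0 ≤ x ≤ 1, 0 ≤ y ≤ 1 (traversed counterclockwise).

Green's theorem converts the closed line integral into a double integral over the enclosed region D:

    ∮_C P dx + Q dy = ∬_D (∂Q/∂x - ∂P/∂y) dA.

Here P = -21y, Q = 21x^3 + 21x, so

    ∂Q/∂x = 63x^2 + 21,    ∂P/∂y = -21,
    ∂Q/∂x - ∂P/∂y = 63x^2 + 42.

D is the region 0 ≤ x ≤ 1, 0 ≤ y ≤ 1. Evaluating the double integral:

    ∬_D (63x^2 + 42) dA = ∫_0^{1} ∫_0^{1} (63x^2 + 42) dy dx.

Inner (y from 0 to 1): 63x^2 + 42.
Outer (x from 0 to 1): 63.

Therefore ∮_C P dx + Q dy = 63.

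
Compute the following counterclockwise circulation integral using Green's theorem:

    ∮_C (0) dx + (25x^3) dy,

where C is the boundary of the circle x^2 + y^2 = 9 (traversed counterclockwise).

Green's theorem converts the closed line integral into a double integral over the enclosed region D:

    ∮_C P dx + Q dy = ∬_D (∂Q/∂x - ∂P/∂y) dA.

Here P = 0, Q = 25x^3, so

    ∂Q/∂x = 75x^2,    ∂P/∂y = 0,
    ∂Q/∂x - ∂P/∂y = 75x^2.

D is the region x^2 + y^2 ≤ 9. Evaluating the double integral:

In polar coordinates (x = r cos θ, y = r sin θ, dA = r dr dθ) the integrand becomes 75r^2cos(θ)^2, so

    ∬_D (75x^2) dA = ∫_0^{2π} ∫_0^{3} (75r^2cos(θ)^2) · r dr dθ.

Inner (r from 0 to 3): 6075cos(θ)^2/4.
Outer (θ from 0 to 2π): 6075π/4.

Therefore ∮_C P dx + Q dy = 6075π/4.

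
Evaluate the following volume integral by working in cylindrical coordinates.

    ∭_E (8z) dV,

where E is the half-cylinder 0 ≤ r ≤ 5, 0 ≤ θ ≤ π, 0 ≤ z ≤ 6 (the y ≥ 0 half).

In cylindrical coordinates, x = r cos(θ), y = r sin(θ), z = z, and dV = r dr dθ dz.

The integrand becomes 8z, so

    ∭_E (8z) dV = ∫_{0}^{π} ∫_{0}^{5} ∫_{0}^{6} (8z) · r dz dr dθ.

Inner (z): 144r.
Middle (r from 0 to 5): 1800.
Outer (θ): 1800π.

Therefore the triple integral equals 1800π.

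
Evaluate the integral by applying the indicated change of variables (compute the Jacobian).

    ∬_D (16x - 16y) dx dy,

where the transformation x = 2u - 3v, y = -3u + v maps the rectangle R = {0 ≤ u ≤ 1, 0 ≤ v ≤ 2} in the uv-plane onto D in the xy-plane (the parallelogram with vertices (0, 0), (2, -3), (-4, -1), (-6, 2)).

Compute the Jacobian determinant of (x, y) with respect to (u, v):

    ∂(x,y)/∂(u,v) = | 2  -3 | = (2)(1) - (-3)(-3) = -7.
                   | -3  1 |

Its absolute value is |J| = 7 (the area scaling factor).

Substituting x = 2u - 3v, y = -3u + v into the integrand,

    16x - 16y → 80u - 64v,

so the integral becomes

    ∬_R (80u - 64v) · |J| du dv = ∫_0^1 ∫_0^2 (560u - 448v) dv du.

Inner (v): 1120u - 896.
Outer (u): -336.

Therefore ∬_D (16x - 16y) dx dy = -336.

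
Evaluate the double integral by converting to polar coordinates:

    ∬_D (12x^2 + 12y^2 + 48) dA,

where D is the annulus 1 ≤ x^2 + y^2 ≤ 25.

The region D is 1 ≤ r ≤ 5, 0 ≤ θ ≤ 2π in polar coordinates, where x = r cos(θ), y = r sin(θ), and dA = r dr dθ.

Under the substitution, the integrand becomes 12r^2 + 48, so

    ∬_D (12x^2 + 12y^2 + 48) dA = ∫_{0}^{2π} ∫_{1}^{5} (12r^2 + 48) · r dr dθ.

Inner integral (in r): ∫_{1}^{5} (12r^2 + 48) · r dr = 2448.

Outer integral (in θ): ∫_{0}^{2π} (2448) dθ = 4896π.

Therefore ∬_D (12x^2 + 12y^2 + 48) dA = 4896π.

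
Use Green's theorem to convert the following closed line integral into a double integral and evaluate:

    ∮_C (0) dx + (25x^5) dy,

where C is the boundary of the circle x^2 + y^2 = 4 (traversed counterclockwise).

Green's theorem converts the closed line integral into a double integral over the enclosed region D:

    ∮_C P dx + Q dy = ∬_D (∂Q/∂x - ∂P/∂y) dA.

Here P = 0, Q = 25x^5, so

    ∂Q/∂x = 125x^4,    ∂P/∂y = 0,
    ∂Q/∂x - ∂P/∂y = 125x^4.

D is the region x^2 + y^2 ≤ 4. Evaluating the double integral:

In polar coordinates (x = r cos θ, y = r sin θ, dA = r dr dθ) the integrand becomes 125r^4cos(θ)^4, so

    ∬_D (125x^4) dA = ∫_0^{2π} ∫_0^{2} (125r^4cos(θ)^4) · r dr dθ.

Inner (r from 0 to 2): 4000cos(θ)^4/3.
Outer (θ from 0 to 2π): 1000π.

Therefore ∮_C P dx + Q dy = 1000π.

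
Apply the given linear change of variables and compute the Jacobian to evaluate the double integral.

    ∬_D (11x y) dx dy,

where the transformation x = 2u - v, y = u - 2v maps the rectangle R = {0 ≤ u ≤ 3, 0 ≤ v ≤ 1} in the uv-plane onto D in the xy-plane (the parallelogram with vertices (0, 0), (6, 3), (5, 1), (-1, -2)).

Compute the Jacobian determinant of (x, y) with respect to (u, v):

    ∂(x,y)/∂(u,v) = | 2  -1 | = (2)(-2) - (-1)(1) = -3.
                   | 1  -2 |

Its absolute value is |J| = 3 (the area scaling factor).

Substituting x = 2u - v, y = u - 2v into the integrand,

    11x y → 22u^2 - 55u v + 22v^2,

so the integral becomes

    ∬_R (22u^2 - 55u v + 22v^2) · |J| du dv = ∫_0^3 ∫_0^1 (66u^2 - 165u v + 66v^2) dv du.

Inner (v): 66u^2 - 165u/2 + 22.
Outer (u): 1155/4.

Therefore ∬_D (11x y) dx dy = 1155/4.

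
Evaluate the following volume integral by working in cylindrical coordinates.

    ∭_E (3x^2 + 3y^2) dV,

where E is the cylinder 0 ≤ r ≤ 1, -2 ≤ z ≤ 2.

In cylindrical coordinates, x = r cos(θ), y = r sin(θ), z = z, and dV = r dr dθ dz.

The integrand becomes 3r^2, so

    ∭_E (3x^2 + 3y^2) dV = ∫_{0}^{2π} ∫_{0}^{1} ∫_{-2}^{2} (3r^2) · r dz dr dθ.

Inner (z): 12r^3.
Middle (r from 0 to 1): 3.
Outer (θ): 6π.

Therefore the triple integral equals 6π.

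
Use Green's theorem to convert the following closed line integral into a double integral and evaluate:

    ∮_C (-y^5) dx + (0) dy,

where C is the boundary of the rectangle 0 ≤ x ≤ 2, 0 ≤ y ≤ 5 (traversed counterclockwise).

Green's theorem converts the closed line integral into a double integral over the enclosed region D:

    ∮_C P dx + Q dy = ∬_D (∂Q/∂x - ∂P/∂y) dA.

Here P = -y^5, Q = 0, so

    ∂Q/∂x = 0,    ∂P/∂y = -5y^4,
    ∂Q/∂x - ∂P/∂y = 5y^4.

D is the region 0 ≤ x ≤ 2, 0 ≤ y ≤ 5. Evaluating the double integral:

    ∬_D (5y^4) dA = ∫_0^{2} ∫_0^{5} (5y^4) dy dx.

Inner (y from 0 to 5): 3125.
Outer (x from 0 to 2): 6250.

Therefore ∮_C P dx + Q dy = 6250.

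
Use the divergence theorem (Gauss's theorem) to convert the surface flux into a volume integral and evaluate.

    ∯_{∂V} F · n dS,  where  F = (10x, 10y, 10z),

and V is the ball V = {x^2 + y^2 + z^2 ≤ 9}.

By the divergence theorem,

    ∯_{∂V} F · n dS = ∭_V (∇ · F) dV.

Compute the divergence:
    ∇ · F = ∂F_x/∂x + ∂F_y/∂y + ∂F_z/∂z = 10 + 10 + 10 = 30.

In spherical coordinates, x = ρ sin(φ) cos(θ), y = ρ sin(φ) sin(θ), z = ρ cos(φ), dV = ρ^2 sin(φ) dρ dφ dθ, with 0 ≤ ρ ≤ 3, 0 ≤ φ ≤ π, 0 ≤ θ ≤ 2π.

The integrand, after substitution and multiplying by the volume element, becomes (30) · ρ^2 sin(φ), so

    ∭_V (∇·F) dV = ∫_0^{2π} ∫_0^{π} ∫_0^{3} (30) · ρ^2 sin(φ) dρ dφ dθ.

Inner (ρ from 0 to 3): 270sin(φ).
Middle (φ from 0 to π): 540.
Outer (θ from 0 to 2π): 1080π.

Therefore ∯_{∂V} F · n dS = 1080π.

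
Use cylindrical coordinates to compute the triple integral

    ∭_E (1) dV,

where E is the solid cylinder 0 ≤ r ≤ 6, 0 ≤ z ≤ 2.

In cylindrical coordinates, x = r cos(θ), y = r sin(θ), z = z, and dV = r dr dθ dz.

The integrand becomes 1, so

    ∭_E (1) dV = ∫_{0}^{2π} ∫_{0}^{6} ∫_{0}^{2} (1) · r dz dr dθ.

Inner (z): 2r.
Middle (r from 0 to 6): 36.
Outer (θ): 72π.

Therefore the triple integral equals 72π.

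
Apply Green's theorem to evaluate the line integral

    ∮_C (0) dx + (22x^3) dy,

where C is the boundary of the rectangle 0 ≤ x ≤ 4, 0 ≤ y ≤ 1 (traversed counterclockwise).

Green's theorem converts the closed line integral into a double integral over the enclosed region D:

    ∮_C P dx + Q dy = ∬_D (∂Q/∂x - ∂P/∂y) dA.

Here P = 0, Q = 22x^3, so

    ∂Q/∂x = 66x^2,    ∂P/∂y = 0,
    ∂Q/∂x - ∂P/∂y = 66x^2.

D is the region 0 ≤ x ≤ 4, 0 ≤ y ≤ 1. Evaluating the double integral:

    ∬_D (66x^2) dA = ∫_0^{4} ∫_0^{1} (66x^2) dy dx.

Inner (y from 0 to 1): 66x^2.
Outer (x from 0 to 4): 1408.

Therefore ∮_C P dx + Q dy = 1408.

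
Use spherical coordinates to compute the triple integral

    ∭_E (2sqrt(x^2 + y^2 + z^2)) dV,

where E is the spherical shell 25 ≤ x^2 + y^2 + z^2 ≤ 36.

In spherical coordinates, x = ρ sin(φ) cos(θ), y = ρ sin(φ) sin(θ), z = ρ cos(φ), and dV = ρ^2 sin(φ) dρ dφ dθ.

The integrand becomes 2ρ, so

    ∭_E (2sqrt(x^2 + y^2 + z^2)) dV = ∫_{0}^{2π} ∫_{0}^{π} ∫_{5}^{6} (2ρ) · ρ^2 sin(φ) dρ dφ dθ.

Inner (ρ): 671sin(φ)/2.
Middle (φ): 671.
Outer (θ): 1342π.

Therefore the triple integral equals 1342π.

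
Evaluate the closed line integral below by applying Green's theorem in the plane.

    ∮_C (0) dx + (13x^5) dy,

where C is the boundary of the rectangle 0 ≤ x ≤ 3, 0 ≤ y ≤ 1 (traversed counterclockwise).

Green's theorem converts the closed line integral into a double integral over the enclosed region D:

    ∮_C P dx + Q dy = ∬_D (∂Q/∂x - ∂P/∂y) dA.

Here P = 0, Q = 13x^5, so

    ∂Q/∂x = 65x^4,    ∂P/∂y = 0,
    ∂Q/∂x - ∂P/∂y = 65x^4.

D is the region 0 ≤ x ≤ 3, 0 ≤ y ≤ 1. Evaluating the double integral:

    ∬_D (65x^4) dA = ∫_0^{3} ∫_0^{1} (65x^4) dy dx.

Inner (y from 0 to 1): 65x^4.
Outer (x from 0 to 3): 3159.

Therefore ∮_C P dx + Q dy = 3159.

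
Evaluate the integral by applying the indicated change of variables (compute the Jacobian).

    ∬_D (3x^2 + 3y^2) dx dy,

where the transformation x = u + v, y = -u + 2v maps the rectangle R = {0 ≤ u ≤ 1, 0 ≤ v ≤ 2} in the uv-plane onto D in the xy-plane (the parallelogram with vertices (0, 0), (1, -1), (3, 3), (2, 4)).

Compute the Jacobian determinant of (x, y) with respect to (u, v):

    ∂(x,y)/∂(u,v) = | 1  1 | = (1)(2) - (1)(-1) = 3.
                   | -1  2 |

Its absolute value is |J| = 3 (the area scaling factor).

Substituting x = u + v, y = -u + 2v into the integrand,

    3x^2 + 3y^2 → 6u^2 - 6u v + 15v^2,

so the integral becomes

    ∬_R (6u^2 - 6u v + 15v^2) · |J| du dv = ∫_0^1 ∫_0^2 (18u^2 - 18u v + 45v^2) dv du.

Inner (v): 36u^2 - 36u + 120.
Outer (u): 114.

Therefore ∬_D (3x^2 + 3y^2) dx dy = 114.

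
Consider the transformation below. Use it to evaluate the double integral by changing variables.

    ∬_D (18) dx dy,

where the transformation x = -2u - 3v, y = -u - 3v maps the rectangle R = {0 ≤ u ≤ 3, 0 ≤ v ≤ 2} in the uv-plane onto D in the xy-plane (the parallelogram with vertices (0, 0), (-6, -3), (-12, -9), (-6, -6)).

Compute the Jacobian determinant of (x, y) with respect to (u, v):

    ∂(x,y)/∂(u,v) = | -2  -3 | = (-2)(-3) - (-3)(-1) = 3.
                   | -1  -3 |

Its absolute value is |J| = 3 (the area scaling factor).

Substituting x = -2u - 3v, y = -u - 3v into the integrand,

    18 → 18,

so the integral becomes

    ∬_R (18) · |J| du dv = ∫_0^3 ∫_0^2 (54) dv du.

Inner (v): 108.
Outer (u): 324.

Therefore ∬_D (18) dx dy = 324.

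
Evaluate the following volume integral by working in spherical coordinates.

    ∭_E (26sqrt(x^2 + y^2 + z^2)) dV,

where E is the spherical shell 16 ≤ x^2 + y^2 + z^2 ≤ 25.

In spherical coordinates, x = ρ sin(φ) cos(θ), y = ρ sin(φ) sin(θ), z = ρ cos(φ), and dV = ρ^2 sin(φ) dρ dφ dθ.

The integrand becomes 26ρ, so

    ∭_E (26sqrt(x^2 + y^2 + z^2)) dV = ∫_{0}^{2π} ∫_{0}^{π} ∫_{4}^{5} (26ρ) · ρ^2 sin(φ) dρ dφ dθ.

Inner (ρ): 4797sin(φ)/2.
Middle (φ): 4797.
Outer (θ): 9594π.

Therefore the triple integral equals 9594π.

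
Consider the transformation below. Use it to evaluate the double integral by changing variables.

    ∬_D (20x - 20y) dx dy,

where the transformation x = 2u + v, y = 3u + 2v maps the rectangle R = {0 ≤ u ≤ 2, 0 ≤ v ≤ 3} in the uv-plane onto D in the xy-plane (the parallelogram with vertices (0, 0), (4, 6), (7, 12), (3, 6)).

Compute the Jacobian determinant of (x, y) with respect to (u, v):

    ∂(x,y)/∂(u,v) = | 2  1 | = (2)(2) - (1)(3) = 1.
                   | 3  2 |

Its absolute value is |J| = 1 (the area scaling factor).

Substituting x = 2u + v, y = 3u + 2v into the integrand,

    20x - 20y → -20u - 20v,

so the integral becomes

    ∬_R (-20u - 20v) · |J| du dv = ∫_0^2 ∫_0^3 (-20u - 20v) dv du.

Inner (v): -60u - 90.
Outer (u): -300.

Therefore ∬_D (20x - 20y) dx dy = -300.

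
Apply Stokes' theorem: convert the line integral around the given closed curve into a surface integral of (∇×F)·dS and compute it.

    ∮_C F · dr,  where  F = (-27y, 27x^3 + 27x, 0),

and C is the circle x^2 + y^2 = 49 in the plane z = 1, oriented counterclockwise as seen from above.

Let S be the flat disk x^2 + y^2 ≤ 49 in the plane z = 1, with upward unit normal n̂ = ẑ. By Stokes' theorem,

    ∮_C F · dr = ∬_S (∇ × F) · n̂ dS = ∬_D (curl F)_z dA,

where D is the disk x^2 + y^2 ≤ 49.

Compute the curl of F = (-27y, 27x^3 + 27x, 0):
    (∇ × F)_x = ∂F_z/∂y - ∂F_y/∂z = 0,
    (∇ × F)_y = ∂F_x/∂z - ∂F_z/∂x = 0,
    (∇ × F)_z = ∂F_y/∂x - ∂F_x/∂y = 81x^2 + 54.

On z = 1, (curl F)_z = 81x^2 + 54.

Convert to polar (x = r cos θ, y = r sin θ, dA = r dr dθ); the integrand becomes 81r^2cos(θ)^2 + 54, so

    ∬_D (curl F)_z dA = ∫_0^{2π} ∫_0^{7} (81r^2cos(θ)^2 + 54) · r dr dθ.

Inner (r from 0 to 7): 194481cos(θ)^2/4 + 1323.
Outer (θ from 0 to 2π): 205065π/4.

Therefore ∮_C F · dr = 205065π/4.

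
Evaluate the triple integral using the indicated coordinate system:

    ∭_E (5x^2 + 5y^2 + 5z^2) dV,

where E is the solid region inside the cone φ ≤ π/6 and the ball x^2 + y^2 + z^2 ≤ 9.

In spherical coordinates, x = ρ sin(φ) cos(θ), y = ρ sin(φ) sin(θ), z = ρ cos(φ), and dV = ρ^2 sin(φ) dρ dφ dθ.

The integrand becomes 5ρ^2, so

    ∭_E (5x^2 + 5y^2 + 5z^2) dV = ∫_{0}^{2π} ∫_{0}^{π/6} ∫_{0}^{3} (5ρ^2) · ρ^2 sin(φ) dρ dφ dθ.

Inner (ρ): 243sin(φ).
Middle (φ): 243 - 243sqrt(3)/2.
Outer (θ): 243π (2 - sqrt(3)).

Therefore the triple integral equals 243π (2 - sqrt(3)).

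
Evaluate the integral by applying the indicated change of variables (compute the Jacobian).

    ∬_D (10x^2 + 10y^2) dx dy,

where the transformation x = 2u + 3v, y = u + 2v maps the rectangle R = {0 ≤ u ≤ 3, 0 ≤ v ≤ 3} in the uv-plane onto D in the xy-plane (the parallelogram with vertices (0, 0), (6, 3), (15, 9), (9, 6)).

Compute the Jacobian determinant of (x, y) with respect to (u, v):

    ∂(x,y)/∂(u,v) = | 2  3 | = (2)(2) - (3)(1) = 1.
                   | 1  2 |

Its absolute value is |J| = 1 (the area scaling factor).

Substituting x = 2u + 3v, y = u + 2v into the integrand,

    10x^2 + 10y^2 → 50u^2 + 160u v + 130v^2,

so the integral becomes

    ∬_R (50u^2 + 160u v + 130v^2) · |J| du dv = ∫_0^3 ∫_0^3 (50u^2 + 160u v + 130v^2) dv du.

Inner (v): 150u^2 + 720u + 1170.
Outer (u): 8100.

Therefore ∬_D (10x^2 + 10y^2) dx dy = 8100.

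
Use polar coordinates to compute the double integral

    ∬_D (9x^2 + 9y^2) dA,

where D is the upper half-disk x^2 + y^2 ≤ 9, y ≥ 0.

The region D is 0 ≤ r ≤ 3, 0 ≤ θ ≤ π in polar coordinates, where x = r cos(θ), y = r sin(θ), and dA = r dr dθ.

Under the substitution, the integrand becomes 9r^2, so

    ∬_D (9x^2 + 9y^2) dA = ∫_{0}^{π} ∫_{0}^{3} (9r^2) · r dr dθ.

Inner integral (in r): ∫_{0}^{3} (9r^2) · r dr = 729/4.

Outer integral (in θ): ∫_{0}^{π} (729/4) dθ = 729π/4.

Therefore ∬_D (9x^2 + 9y^2) dA = 729π/4.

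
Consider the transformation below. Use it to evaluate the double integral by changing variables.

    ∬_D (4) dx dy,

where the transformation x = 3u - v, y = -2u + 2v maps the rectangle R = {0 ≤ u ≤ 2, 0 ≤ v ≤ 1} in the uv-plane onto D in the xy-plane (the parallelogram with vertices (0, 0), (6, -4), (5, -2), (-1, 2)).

Compute the Jacobian determinant of (x, y) with respect to (u, v):

    ∂(x,y)/∂(u,v) = | 3  -1 | = (3)(2) - (-1)(-2) = 4.
                   | -2  2 |

Its absolute value is |J| = 4 (the area scaling factor).

Substituting x = 3u - v, y = -2u + 2v into the integrand,

    4 → 4,

so the integral becomes

    ∬_R (4) · |J| du dv = ∫_0^2 ∫_0^1 (16) dv du.

Inner (v): 16.
Outer (u): 32.

Therefore ∬_D (4) dx dy = 32.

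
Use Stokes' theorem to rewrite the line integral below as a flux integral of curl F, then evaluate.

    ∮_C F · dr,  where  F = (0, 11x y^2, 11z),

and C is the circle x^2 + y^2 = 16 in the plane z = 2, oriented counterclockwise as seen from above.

Let S be the flat disk x^2 + y^2 ≤ 16 in the plane z = 2, with upward unit normal n̂ = ẑ. By Stokes' theorem,

    ∮_C F · dr = ∬_S (∇ × F) · n̂ dS = ∬_D (curl F)_z dA,

where D is the disk x^2 + y^2 ≤ 16.

Compute the curl of F = (0, 11x y^2, 11z):
    (∇ × F)_x = ∂F_z/∂y - ∂F_y/∂z = 0,
    (∇ × F)_y = ∂F_x/∂z - ∂F_z/∂x = 0,
    (∇ × F)_z = ∂F_y/∂x - ∂F_x/∂y = 11y^2.

On z = 2, (curl F)_z = 11y^2.

Convert to polar (x = r cos θ, y = r sin θ, dA = r dr dθ); the integrand becomes 11r^2sin(θ)^2, so

    ∬_D (curl F)_z dA = ∫_0^{2π} ∫_0^{4} (11r^2sin(θ)^2) · r dr dθ.

Inner (r from 0 to 4): 704sin(θ)^2.
Outer (θ from 0 to 2π): 704π.

Therefore ∮_C F · dr = 704π.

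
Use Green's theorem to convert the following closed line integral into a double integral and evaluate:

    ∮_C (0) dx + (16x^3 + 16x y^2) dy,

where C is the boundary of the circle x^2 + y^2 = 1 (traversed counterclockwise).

Green's theorem converts the closed line integral into a double integral over the enclosed region D:

    ∮_C P dx + Q dy = ∬_D (∂Q/∂x - ∂P/∂y) dA.

Here P = 0, Q = 16x^3 + 16x y^2, so

    ∂Q/∂x = 48x^2 + 16y^2,    ∂P/∂y = 0,
    ∂Q/∂x - ∂P/∂y = 48x^2 + 16y^2.

D is the region x^2 + y^2 ≤ 1. Evaluating the double integral:

In polar coordinates (x = r cos θ, y = r sin θ, dA = r dr dθ) the integrand becomes 16r^2(cos(2θ) + 2), so

    ∬_D (48x^2 + 16y^2) dA = ∫_0^{2π} ∫_0^{1} (16r^2(cos(2θ) + 2)) · r dr dθ.

Inner (r from 0 to 1): 4cos(2θ) + 8.
Outer (θ from 0 to 2π): 16π.

Therefore ∮_C P dx + Q dy = 16π.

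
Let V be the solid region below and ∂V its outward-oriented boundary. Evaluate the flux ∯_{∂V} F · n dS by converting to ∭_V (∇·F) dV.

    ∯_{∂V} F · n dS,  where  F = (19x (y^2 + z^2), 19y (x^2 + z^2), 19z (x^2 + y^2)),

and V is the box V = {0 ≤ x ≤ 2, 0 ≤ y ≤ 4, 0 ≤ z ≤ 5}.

By the divergence theorem,

    ∯_{∂V} F · n dS = ∭_V (∇ · F) dV.

Compute the divergence:
    ∇ · F = ∂F_x/∂x + ∂F_y/∂y + ∂F_z/∂z = 19y^2 + 19z^2 + 19x^2 + 19z^2 + 19x^2 + 19y^2 = 38x^2 + 38y^2 + 38z^2.

V is a rectangular box, so dV = dx dy dz with 0 ≤ x ≤ 2, 0 ≤ y ≤ 4, 0 ≤ z ≤ 5.

Integrate (38x^2 + 38y^2 + 38z^2) over V as an iterated integral:

    ∭_V (∇·F) dV = ∫_0^{2} ∫_0^{4} ∫_0^{5} (38x^2 + 38y^2 + 38z^2) dz dy dx.

Inner (z from 0 to 5): 190x^2 + 190y^2 + 4750/3.
Middle (y from 0 to 4): 760x^2 + 31160/3.
Outer (x from 0 to 2): 22800.

Therefore ∯_{∂V} F · n dS = 22800.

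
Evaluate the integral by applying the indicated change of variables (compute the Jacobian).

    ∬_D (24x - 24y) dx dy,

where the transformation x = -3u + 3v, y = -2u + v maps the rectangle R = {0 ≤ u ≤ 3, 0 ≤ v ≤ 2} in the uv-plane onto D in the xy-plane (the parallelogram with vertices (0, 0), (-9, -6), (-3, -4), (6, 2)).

Compute the Jacobian determinant of (x, y) with respect to (u, v):

    ∂(x,y)/∂(u,v) = | -3  3 | = (-3)(1) - (3)(-2) = 3.
                   | -2  1 |

Its absolute value is |J| = 3 (the area scaling factor).

Substituting x = -3u + 3v, y = -2u + v into the integrand,

    24x - 24y → -24u + 48v,

so the integral becomes

    ∬_R (-24u + 48v) · |J| du dv = ∫_0^3 ∫_0^2 (-72u + 144v) dv du.

Inner (v): 288 - 144u.
Outer (u): 216.

Therefore ∬_D (24x - 24y) dx dy = 216.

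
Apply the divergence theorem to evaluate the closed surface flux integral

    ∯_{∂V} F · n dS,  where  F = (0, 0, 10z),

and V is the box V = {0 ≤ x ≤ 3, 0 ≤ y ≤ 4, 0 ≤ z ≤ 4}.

By the divergence theorem,

    ∯_{∂V} F · n dS = ∭_V (∇ · F) dV.

Compute the divergence:
    ∇ · F = ∂F_x/∂x + ∂F_y/∂y + ∂F_z/∂z = 0 + 0 + 10 = 10.

V is a rectangular box, so dV = dx dy dz with 0 ≤ x ≤ 3, 0 ≤ y ≤ 4, 0 ≤ z ≤ 4.

Integrate (10) over V as an iterated integral:

    ∭_V (∇·F) dV = ∫_0^{3} ∫_0^{4} ∫_0^{4} (10) dz dy dx.

Inner (z from 0 to 4): 40.
Middle (y from 0 to 4): 160.
Outer (x from 0 to 3): 480.

Therefore ∯_{∂V} F · n dS = 480.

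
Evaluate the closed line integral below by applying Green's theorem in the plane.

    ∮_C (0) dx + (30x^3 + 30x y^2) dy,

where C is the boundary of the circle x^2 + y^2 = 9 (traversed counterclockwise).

Green's theorem converts the closed line integral into a double integral over the enclosed region D:

    ∮_C P dx + Q dy = ∬_D (∂Q/∂x - ∂P/∂y) dA.

Here P = 0, Q = 30x^3 + 30x y^2, so

    ∂Q/∂x = 90x^2 + 30y^2,    ∂P/∂y = 0,
    ∂Q/∂x - ∂P/∂y = 90x^2 + 30y^2.

D is the region x^2 + y^2 ≤ 9. Evaluating the double integral:

In polar coordinates (x = r cos θ, y = r sin θ, dA = r dr dθ) the integrand becomes 30r^2(cos(2θ) + 2), so

    ∬_D (90x^2 + 30y^2) dA = ∫_0^{2π} ∫_0^{3} (30r^2(cos(2θ) + 2)) · r dr dθ.

Inner (r from 0 to 3): 3645/2 - 1215sin(θ)^2.
Outer (θ from 0 to 2π): 2430π.

Therefore ∮_C P dx + Q dy = 2430π.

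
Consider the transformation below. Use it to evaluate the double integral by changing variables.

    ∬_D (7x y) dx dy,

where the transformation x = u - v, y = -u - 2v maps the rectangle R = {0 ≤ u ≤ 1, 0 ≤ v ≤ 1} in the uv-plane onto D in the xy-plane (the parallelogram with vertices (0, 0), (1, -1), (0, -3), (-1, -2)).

Compute the Jacobian determinant of (x, y) with respect to (u, v):

    ∂(x,y)/∂(u,v) = | 1  -1 | = (1)(-2) - (-1)(-1) = -3.
                   | -1  -2 |

Its absolute value is |J| = 3 (the area scaling factor).

Substituting x = u - v, y = -u - 2v into the integrand,

    7x y → -7u^2 - 7u v + 14v^2,

so the integral becomes

    ∬_R (-7u^2 - 7u v + 14v^2) · |J| du dv = ∫_0^1 ∫_0^1 (-21u^2 - 21u v + 42v^2) dv du.

Inner (v): -21u^2 - 21u/2 + 14.
Outer (u): 7/4.

Therefore ∬_D (7x y) dx dy = 7/4.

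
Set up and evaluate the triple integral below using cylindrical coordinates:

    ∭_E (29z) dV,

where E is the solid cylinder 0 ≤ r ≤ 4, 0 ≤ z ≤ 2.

In cylindrical coordinates, x = r cos(θ), y = r sin(θ), z = z, and dV = r dr dθ dz.

The integrand becomes 29z, so

    ∭_E (29z) dV = ∫_{0}^{2π} ∫_{0}^{4} ∫_{0}^{2} (29z) · r dz dr dθ.

Inner (z): 58r.
Middle (r from 0 to 4): 464.
Outer (θ): 928π.

Therefore the triple integral equals 928π.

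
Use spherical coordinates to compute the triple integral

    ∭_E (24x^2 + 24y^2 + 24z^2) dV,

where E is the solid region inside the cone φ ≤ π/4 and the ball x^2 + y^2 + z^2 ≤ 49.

In spherical coordinates, x = ρ sin(φ) cos(θ), y = ρ sin(φ) sin(θ), z = ρ cos(φ), and dV = ρ^2 sin(φ) dρ dφ dθ.

The integrand becomes 24ρ^2, so

    ∭_E (24x^2 + 24y^2 + 24z^2) dV = ∫_{0}^{2π} ∫_{0}^{π/4} ∫_{0}^{7} (24ρ^2) · ρ^2 sin(φ) dρ dφ dθ.

Inner (ρ): 403368sin(φ)/5.
Middle (φ): 403368/5 - 201684sqrt(2)/5.
Outer (θ): 403368π (2 - sqrt(2))/5.

Therefore the triple integral equals 403368π (2 - sqrt(2))/5.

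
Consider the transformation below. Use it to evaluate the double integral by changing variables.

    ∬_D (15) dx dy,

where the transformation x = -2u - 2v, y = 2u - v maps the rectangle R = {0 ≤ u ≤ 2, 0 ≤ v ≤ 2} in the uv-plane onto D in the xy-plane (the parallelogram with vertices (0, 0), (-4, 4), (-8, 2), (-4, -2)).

Compute the Jacobian determinant of (x, y) with respect to (u, v):

    ∂(x,y)/∂(u,v) = | -2  -2 | = (-2)(-1) - (-2)(2) = 6.
                   | 2  -1 |

Its absolute value is |J| = 6 (the area scaling factor).

Substituting x = -2u - 2v, y = 2u - v into the integrand,

    15 → 15,

so the integral becomes

    ∬_R (15) · |J| du dv = ∫_0^2 ∫_0^2 (90) dv du.

Inner (v): 180.
Outer (u): 360.

Therefore ∬_D (15) dx dy = 360.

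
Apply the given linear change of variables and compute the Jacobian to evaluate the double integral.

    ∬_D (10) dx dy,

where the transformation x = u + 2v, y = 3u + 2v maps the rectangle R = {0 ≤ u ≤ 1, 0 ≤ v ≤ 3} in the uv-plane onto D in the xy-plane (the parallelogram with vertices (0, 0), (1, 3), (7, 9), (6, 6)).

Compute the Jacobian determinant of (x, y) with respect to (u, v):

    ∂(x,y)/∂(u,v) = | 1  2 | = (1)(2) - (2)(3) = -4.
                   | 3  2 |

Its absolute value is |J| = 4 (the area scaling factor).

Substituting x = u + 2v, y = 3u + 2v into the integrand,

    10 → 10,

so the integral becomes

    ∬_R (10) · |J| du dv = ∫_0^1 ∫_0^3 (40) dv du.

Inner (v): 120.
Outer (u): 120.

Therefore ∬_D (10) dx dy = 120.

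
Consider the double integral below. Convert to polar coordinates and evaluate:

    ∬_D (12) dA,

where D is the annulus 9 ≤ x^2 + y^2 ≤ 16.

The region D is 3 ≤ r ≤ 4, 0 ≤ θ ≤ 2π in polar coordinates, where x = r cos(θ), y = r sin(θ), and dA = r dr dθ.

Under the substitution, the integrand becomes 12, so

    ∬_D (12) dA = ∫_{0}^{2π} ∫_{3}^{4} (12) · r dr dθ.

Inner integral (in r): ∫_{3}^{4} (12) · r dr = 42.

Outer integral (in θ): ∫_{0}^{2π} (42) dθ = 84π.

Therefore ∬_D (12) dA = 84π.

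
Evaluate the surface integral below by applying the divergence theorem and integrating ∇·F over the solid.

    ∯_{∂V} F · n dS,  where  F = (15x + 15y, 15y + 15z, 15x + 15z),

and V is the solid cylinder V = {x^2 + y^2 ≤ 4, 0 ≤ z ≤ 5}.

By the divergence theorem,

    ∯_{∂V} F · n dS = ∭_V (∇ · F) dV.

Compute the divergence:
    ∇ · F = ∂F_x/∂x + ∂F_y/∂y + ∂F_z/∂z = 15 + 15 + 15 = 45.

In cylindrical coordinates, x = r cos(θ), y = r sin(θ), z = z, dV = r dr dθ dz, with 0 ≤ r ≤ 2, 0 ≤ θ ≤ 2π, 0 ≤ z ≤ 5.

The integrand, after substitution and multiplying by the volume element, becomes (45) · r, so

    ∭_V (∇·F) dV = ∫_0^{2π} ∫_0^{2} ∫_0^{5} (45) · r dz dr dθ.

Inner (z from 0 to 5): 225r.
Middle (r from 0 to 2): 450.
Outer (θ from 0 to 2π): 900π.

Therefore ∯_{∂V} F · n dS = 900π.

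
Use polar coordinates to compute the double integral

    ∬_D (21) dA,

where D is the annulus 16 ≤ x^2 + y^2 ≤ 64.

The region D is 4 ≤ r ≤ 8, 0 ≤ θ ≤ 2π in polar coordinates, where x = r cos(θ), y = r sin(θ), and dA = r dr dθ.

Under the substitution, the integrand becomes 21, so

    ∬_D (21) dA = ∫_{0}^{2π} ∫_{4}^{8} (21) · r dr dθ.

Inner integral (in r): ∫_{4}^{8} (21) · r dr = 504.

Outer integral (in θ): ∫_{0}^{2π} (504) dθ = 1008π.

Therefore ∬_D (21) dA = 1008π.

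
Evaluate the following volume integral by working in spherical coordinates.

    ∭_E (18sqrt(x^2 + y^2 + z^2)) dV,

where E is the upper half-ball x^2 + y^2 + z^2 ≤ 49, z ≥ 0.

In spherical coordinates, x = ρ sin(φ) cos(θ), y = ρ sin(φ) sin(θ), z = ρ cos(φ), and dV = ρ^2 sin(φ) dρ dφ dθ.

The integrand becomes 18ρ, so

    ∭_E (18sqrt(x^2 + y^2 + z^2)) dV = ∫_{0}^{2π} ∫_{0}^{π/2} ∫_{0}^{7} (18ρ) · ρ^2 sin(φ) dρ dφ dθ.

Inner (ρ): 21609sin(φ)/2.
Middle (φ): 21609/2.
Outer (θ): 21609π.

Therefore the triple integral equals 21609π.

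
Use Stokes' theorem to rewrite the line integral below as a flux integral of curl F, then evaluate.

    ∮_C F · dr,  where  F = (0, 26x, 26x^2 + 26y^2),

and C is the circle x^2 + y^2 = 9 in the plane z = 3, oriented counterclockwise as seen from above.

Let S be the flat disk x^2 + y^2 ≤ 9 in the plane z = 3, with upward unit normal n̂ = ẑ. By Stokes' theorem,

    ∮_C F · dr = ∬_S (∇ × F) · n̂ dS = ∬_D (curl F)_z dA,

where D is the disk x^2 + y^2 ≤ 9.

Compute the curl of F = (0, 26x, 26x^2 + 26y^2):
    (∇ × F)_x = ∂F_z/∂y - ∂F_y/∂z = 52y,
    (∇ × F)_y = ∂F_x/∂z - ∂F_z/∂x = -52x,
    (∇ × F)_z = ∂F_y/∂x - ∂F_x/∂y = 26.

On z = 3, (curl F)_z = 26.

Convert to polar (x = r cos θ, y = r sin θ, dA = r dr dθ); the integrand becomes 26, so

    ∬_D (curl F)_z dA = ∫_0^{2π} ∫_0^{3} (26) · r dr dθ.

Inner (r from 0 to 3): 117.
Outer (θ from 0 to 2π): 234π.

Therefore ∮_C F · dr = 234π.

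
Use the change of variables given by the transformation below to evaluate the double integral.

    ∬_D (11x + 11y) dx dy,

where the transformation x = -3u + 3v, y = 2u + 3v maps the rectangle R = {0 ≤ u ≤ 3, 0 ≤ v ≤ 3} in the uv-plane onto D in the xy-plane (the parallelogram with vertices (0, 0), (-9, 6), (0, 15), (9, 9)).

Compute the Jacobian determinant of (x, y) with respect to (u, v):

    ∂(x,y)/∂(u,v) = | -3  3 | = (-3)(3) - (3)(2) = -15.
                   | 2  3 |

Its absolute value is |J| = 15 (the area scaling factor).

Substituting x = -3u + 3v, y = 2u + 3v into the integrand,

    11x + 11y → -11u + 66v,

so the integral becomes

    ∬_R (-11u + 66v) · |J| du dv = ∫_0^3 ∫_0^3 (-165u + 990v) dv du.

Inner (v): 4455 - 495u.
Outer (u): 22275/2.

Therefore ∬_D (11x + 11y) dx dy = 22275/2.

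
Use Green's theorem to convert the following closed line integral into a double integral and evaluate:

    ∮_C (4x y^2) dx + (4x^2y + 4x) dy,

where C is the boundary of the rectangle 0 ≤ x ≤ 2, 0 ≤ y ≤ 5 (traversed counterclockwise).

Green's theorem converts the closed line integral into a double integral over the enclosed region D:

    ∮_C P dx + Q dy = ∬_D (∂Q/∂x - ∂P/∂y) dA.

Here P = 4x y^2, Q = 4x^2y + 4x, so

    ∂Q/∂x = 8x y + 4,    ∂P/∂y = 8x y,
    ∂Q/∂x - ∂P/∂y = 4.

D is the region 0 ≤ x ≤ 2, 0 ≤ y ≤ 5. Evaluating the double integral:

    ∬_D (4) dA = ∫_0^{2} ∫_0^{5} (4) dy dx.

Inner (y from 0 to 5): 20.
Outer (x from 0 to 2): 40.

Therefore ∮_C P dx + Q dy = 40.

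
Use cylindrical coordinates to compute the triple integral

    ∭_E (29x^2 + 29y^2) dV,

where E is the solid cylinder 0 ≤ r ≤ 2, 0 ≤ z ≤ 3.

In cylindrical coordinates, x = r cos(θ), y = r sin(θ), z = z, and dV = r dr dθ dz.

The integrand becomes 29r^2, so

    ∭_E (29x^2 + 29y^2) dV = ∫_{0}^{2π} ∫_{0}^{2} ∫_{0}^{3} (29r^2) · r dz dr dθ.

Inner (z): 87r^3.
Middle (r from 0 to 2): 348.
Outer (θ): 696π.

Therefore the triple integral equals 696π.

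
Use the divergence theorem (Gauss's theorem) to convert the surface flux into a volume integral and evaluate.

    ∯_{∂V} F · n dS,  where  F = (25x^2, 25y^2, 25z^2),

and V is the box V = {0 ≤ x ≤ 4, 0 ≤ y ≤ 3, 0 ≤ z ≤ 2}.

By the divergence theorem,

    ∯_{∂V} F · n dS = ∭_V (∇ · F) dV.

Compute the divergence:
    ∇ · F = ∂F_x/∂x + ∂F_y/∂y + ∂F_z/∂z = 50x + 50y + 50z.

V is a rectangular box, so dV = dx dy dz with 0 ≤ x ≤ 4, 0 ≤ y ≤ 3, 0 ≤ z ≤ 2.

Integrate (50x + 50y + 50z) over V as an iterated integral:

    ∭_V (∇·F) dV = ∫_0^{4} ∫_0^{3} ∫_0^{2} (50x + 50y + 50z) dz dy dx.

Inner (z from 0 to 2): 100x + 100y + 100.
Middle (y from 0 to 3): 300x + 750.
Outer (x from 0 to 4): 5400.

Therefore ∯_{∂V} F · n dS = 5400.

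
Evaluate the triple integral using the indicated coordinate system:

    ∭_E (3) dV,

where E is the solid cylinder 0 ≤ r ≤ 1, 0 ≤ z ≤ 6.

In cylindrical coordinates, x = r cos(θ), y = r sin(θ), z = z, and dV = r dr dθ dz.

The integrand becomes 3, so

    ∭_E (3) dV = ∫_{0}^{2π} ∫_{0}^{1} ∫_{0}^{6} (3) · r dz dr dθ.

Inner (z): 18r.
Middle (r from 0 to 1): 9.
Outer (θ): 18π.

Therefore the triple integral equals 18π.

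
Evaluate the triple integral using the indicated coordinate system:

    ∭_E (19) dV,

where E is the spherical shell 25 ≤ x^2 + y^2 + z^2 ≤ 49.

In spherical coordinates, x = ρ sin(φ) cos(θ), y = ρ sin(φ) sin(θ), z = ρ cos(φ), and dV = ρ^2 sin(φ) dρ dφ dθ.

The integrand becomes 19, so

    ∭_E (19) dV = ∫_{0}^{2π} ∫_{0}^{π} ∫_{5}^{7} (19) · ρ^2 sin(φ) dρ dφ dθ.

Inner (ρ): 4142sin(φ)/3.
Middle (φ): 8284/3.
Outer (θ): 16568π/3.

Therefore the triple integral equals 16568π/3.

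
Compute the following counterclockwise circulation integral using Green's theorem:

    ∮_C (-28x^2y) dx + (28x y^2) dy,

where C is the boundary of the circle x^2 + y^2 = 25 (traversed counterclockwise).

Green's theorem converts the closed line integral into a double integral over the enclosed region D:

    ∮_C P dx + Q dy = ∬_D (∂Q/∂x - ∂P/∂y) dA.

Here P = -28x^2y, Q = 28x y^2, so

    ∂Q/∂x = 28y^2,    ∂P/∂y = -28x^2,
    ∂Q/∂x - ∂P/∂y = 28x^2 + 28y^2.

D is the region x^2 + y^2 ≤ 25. Evaluating the double integral:

In polar coordinates (x = r cos θ, y = r sin θ, dA = r dr dθ) the integrand becomes 28r^2, so

    ∬_D (28x^2 + 28y^2) dA = ∫_0^{2π} ∫_0^{5} (28r^2) · r dr dθ.

Inner (r from 0 to 5): 4375.
Outer (θ from 0 to 2π): 8750π.

Therefore ∮_C P dx + Q dy = 8750π.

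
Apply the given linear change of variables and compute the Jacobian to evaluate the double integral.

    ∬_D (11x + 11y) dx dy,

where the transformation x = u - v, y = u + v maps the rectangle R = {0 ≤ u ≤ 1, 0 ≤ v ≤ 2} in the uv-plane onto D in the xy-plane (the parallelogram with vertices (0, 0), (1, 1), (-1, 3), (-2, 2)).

Compute the Jacobian determinant of (x, y) with respect to (u, v):

    ∂(x,y)/∂(u,v) = | 1  -1 | = (1)(1) - (-1)(1) = 2.
                   | 1  1 |

Its absolute value is |J| = 2 (the area scaling factor).

Substituting x = u - v, y = u + v into the integrand,

    11x + 11y → 22u,

so the integral becomes

    ∬_R (22u) · |J| du dv = ∫_0^1 ∫_0^2 (44u) dv du.

Inner (v): 88u.
Outer (u): 44.

Therefore ∬_D (11x + 11y) dx dy = 44.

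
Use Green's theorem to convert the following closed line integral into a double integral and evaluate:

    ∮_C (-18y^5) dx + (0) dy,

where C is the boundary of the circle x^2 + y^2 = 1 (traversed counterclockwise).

Green's theorem converts the closed line integral into a double integral over the enclosed region D:

    ∮_C P dx + Q dy = ∬_D (∂Q/∂x - ∂P/∂y) dA.

Here P = -18y^5, Q = 0, so

    ∂Q/∂x = 0,    ∂P/∂y = -90y^4,
    ∂Q/∂x - ∂P/∂y = 90y^4.

D is the region x^2 + y^2 ≤ 1. Evaluating the double integral:

In polar coordinates (x = r cos θ, y = r sin θ, dA = r dr dθ) the integrand becomes 90r^4sin(θ)^4, so

    ∬_D (90y^4) dA = ∫_0^{2π} ∫_0^{1} (90r^4sin(θ)^4) · r dr dθ.

Inner (r from 0 to 1): 15sin(θ)^4.
Outer (θ from 0 to 2π): 45π/4.

Therefore ∮_C P dx + Q dy = 45π/4.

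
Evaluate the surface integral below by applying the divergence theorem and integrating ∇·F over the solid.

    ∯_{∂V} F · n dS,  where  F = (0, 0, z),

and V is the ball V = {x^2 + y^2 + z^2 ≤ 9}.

By the divergence theorem,

    ∯_{∂V} F · n dS = ∭_V (∇ · F) dV.

Compute the divergence:
    ∇ · F = ∂F_x/∂x + ∂F_y/∂y + ∂F_z/∂z = 0 + 0 + 1 = 1.

In spherical coordinates, x = ρ sin(φ) cos(θ), y = ρ sin(φ) sin(θ), z = ρ cos(φ), dV = ρ^2 sin(φ) dρ dφ dθ, with 0 ≤ ρ ≤ 3, 0 ≤ φ ≤ π, 0 ≤ θ ≤ 2π.

The integrand, after substitution and multiplying by the volume element, becomes (1) · ρ^2 sin(φ), so

    ∭_V (∇·F) dV = ∫_0^{2π} ∫_0^{π} ∫_0^{3} (1) · ρ^2 sin(φ) dρ dφ dθ.

Inner (ρ from 0 to 3): 9sin(φ).
Middle (φ from 0 to π): 18.
Outer (θ from 0 to 2π): 36π.

Therefore ∯_{∂V} F · n dS = 36π.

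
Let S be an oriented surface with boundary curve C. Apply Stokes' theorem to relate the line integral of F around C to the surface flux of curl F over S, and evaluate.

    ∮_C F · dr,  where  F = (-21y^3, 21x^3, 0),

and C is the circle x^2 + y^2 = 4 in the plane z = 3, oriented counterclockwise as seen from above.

Let S be the flat disk x^2 + y^2 ≤ 4 in the plane z = 3, with upward unit normal n̂ = ẑ. By Stokes' theorem,

    ∮_C F · dr = ∬_S (∇ × F) · n̂ dS = ∬_D (curl F)_z dA,

where D is the disk x^2 + y^2 ≤ 4.

Compute the curl of F = (-21y^3, 21x^3, 0):
    (∇ × F)_x = ∂F_z/∂y - ∂F_y/∂z = 0,
    (∇ × F)_y = ∂F_x/∂z - ∂F_z/∂x = 0,
    (∇ × F)_z = ∂F_y/∂x - ∂F_x/∂y = 63x^2 + 63y^2.

On z = 3, (curl F)_z = 63x^2 + 63y^2.

Convert to polar (x = r cos θ, y = r sin θ, dA = r dr dθ); the integrand becomes 63r^2, so

    ∬_D (curl F)_z dA = ∫_0^{2π} ∫_0^{2} (63r^2) · r dr dθ.

Inner (r from 0 to 2): 252.
Outer (θ from 0 to 2π): 504π.

Therefore ∮_C F · dr = 504π.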